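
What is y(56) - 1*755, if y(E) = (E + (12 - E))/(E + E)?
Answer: -21137/28 ≈ -754.89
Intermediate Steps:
y(E) = 6/E (y(E) = 12/((2*E)) = 12*(1/(2*E)) = 6/E)
y(56) - 1*755 = 6/56 - 1*755 = 6*(1/56) - 755 = 3/28 - 755 = -21137/28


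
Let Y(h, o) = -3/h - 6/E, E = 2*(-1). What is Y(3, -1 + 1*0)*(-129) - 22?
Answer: -280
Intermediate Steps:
E = -2
Y(h, o) = 3 - 3/h (Y(h, o) = -3/h - 6/(-2) = -3/h - 6*(-½) = -3/h + 3 = 3 - 3/h)
Y(3, -1 + 1*0)*(-129) - 22 = (3 - 3/3)*(-129) - 22 = (3 - 3*⅓)*(-129) - 22 = (3 - 1)*(-129) - 22 = 2*(-129) - 22 = -258 - 22 = -280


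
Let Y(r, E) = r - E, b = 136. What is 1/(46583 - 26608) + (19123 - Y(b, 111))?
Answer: 381482551/19975 ≈ 19098.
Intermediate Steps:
1/(46583 - 26608) + (19123 - Y(b, 111)) = 1/(46583 - 26608) + (19123 - (136 - 1*111)) = 1/19975 + (19123 - (136 - 111)) = 1/19975 + (19123 - 1*25) = 1/19975 + (19123 - 25) = 1/19975 + 19098 = 381482551/19975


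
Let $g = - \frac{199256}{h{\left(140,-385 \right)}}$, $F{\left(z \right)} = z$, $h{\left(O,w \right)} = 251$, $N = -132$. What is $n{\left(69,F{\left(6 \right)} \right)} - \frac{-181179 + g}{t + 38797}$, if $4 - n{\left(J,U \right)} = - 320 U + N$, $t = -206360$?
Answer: $\frac{86426216343}{42058313} \approx 2054.9$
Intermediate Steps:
$n{\left(J,U \right)} = 136 + 320 U$ ($n{\left(J,U \right)} = 4 - \left(- 320 U - 132\right) = 4 - \left(-132 - 320 U\right) = 4 + \left(132 + 320 U\right) = 136 + 320 U$)
$g = - \frac{199256}{251} \approx -793.85$
$n{\left(69,F{\left(6 \right)} \right)} - \frac{-181179 + g}{t + 38797} = \left(136 + 320 \cdot 6\right) - \frac{-181179 - \frac{199256}{251}}{-206360 + 38797} = \left(136 + 1920\right) - - \frac{45675185}{251 \left(-167563\right)} = 2056 - \left(- \frac{45675185}{251}\right) \left(- \frac{1}{167563}\right) = 2056 - \frac{45675185}{42058313} = \frac{86426216343}{42058313}$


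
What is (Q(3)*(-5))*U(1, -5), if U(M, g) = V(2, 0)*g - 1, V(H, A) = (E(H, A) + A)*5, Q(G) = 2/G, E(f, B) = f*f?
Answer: 1010/3 ≈ 336.67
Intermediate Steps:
E(f, B) = f²
V(H, A) = 5*A + 5*H² (V(H, A) = (H² + A)*5 = (A + H²)*5 = 5*A + 5*H²)
U(M, g) = -1 + 20*g (U(M, g) = (5*0 + 5*2²)*g - 1 = (0 + 5*4)*g - 1 = (0 + 20)*g - 1 = 20*g - 1 = -1 + 20*g)
(Q(3)*(-5))*U(1, -5) = ((2/3)*(-5))*(-1 + 20*(-5)) = ((2*(⅓))*(-5))*(-1 - 100) = ((⅔)*(-5))*(-101) = -10/3*(-101) = 1010/3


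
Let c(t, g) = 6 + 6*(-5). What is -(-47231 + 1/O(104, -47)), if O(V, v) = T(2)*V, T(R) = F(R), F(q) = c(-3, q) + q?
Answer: 108064529/2288 ≈ 47231.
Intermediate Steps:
c(t, g) = -24 (c(t, g) = 6 - 30 = -24)
F(q) = -24 + q
T(R) = -24 + R
O(V, v) = -22*V (O(V, v) = (-24 + 2)*V = -22*V)
-(-47231 + 1/O(104, -47)) = -(-47231 + 1/(-22*104)) = -(-47231 + 1/(-2288)) = -(-47231 - 1/2288) = -1*(-108064529/2288) = 108064529/2288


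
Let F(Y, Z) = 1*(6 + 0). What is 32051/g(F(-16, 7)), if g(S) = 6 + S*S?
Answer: 32051/42 ≈ 763.12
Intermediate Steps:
F(Y, Z) = 6 (F(Y, Z) = 1*6 = 6)
g(S) = 6 + S²
32051/g(F(-16, 7)) = 32051/(6 + 6²) = 32051/(6 + 36) = 32051/42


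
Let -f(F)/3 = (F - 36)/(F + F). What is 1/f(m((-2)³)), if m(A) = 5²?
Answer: 50/33 ≈ 1.5152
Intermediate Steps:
m(A) = 25
f(F) = -3*(-36 + F)/(2*F) (f(F) = -3*(F - 36)/(F + F) = -3*(-36 + F)/(2*F))
1/f(m((-2)³)) = 1/(-3/2 + 54/25) = 1/(33/50) = 50/33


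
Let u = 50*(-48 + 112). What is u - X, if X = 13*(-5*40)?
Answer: 5800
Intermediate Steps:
X = -2600 (X = 13*(-200) = -2600)
u = 3200 (u = 50*64 = 3200)
u - X = 3200 - 1*(-2600) = 3200 + 2600 = 5800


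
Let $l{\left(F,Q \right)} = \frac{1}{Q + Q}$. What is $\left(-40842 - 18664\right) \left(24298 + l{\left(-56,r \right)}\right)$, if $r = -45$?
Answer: $- \frac{65064425707}{45} \approx -1.4459 \cdot 10^{9}$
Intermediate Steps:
$l{\left(F,Q \right)} = \frac{1}{2 Q}$
$\left(-40842 - 18664\right) \left(24298 + l{\left(-56,r \right)}\right) = \left(-40842 - 18664\right) \left(24298 + \frac{1}{2 \left(-45\right)}\right) = - 59506 \left(24298 + \frac{1}{2} \left(- \frac{1}{45}\right)\right) = - 59506 \left(24298 - \frac{1}{90}\right) = \left(-59506\right) \frac{2186819}{90} = - \frac{65064425707}{45}$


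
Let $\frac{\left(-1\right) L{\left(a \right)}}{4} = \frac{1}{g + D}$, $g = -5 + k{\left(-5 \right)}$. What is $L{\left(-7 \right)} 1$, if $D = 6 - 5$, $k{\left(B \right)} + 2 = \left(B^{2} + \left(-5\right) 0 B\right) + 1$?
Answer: $- \frac{1}{5} \approx -0.2$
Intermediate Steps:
$k{\left(B \right)} = -1 + B^{2}$ ($k{\left(B \right)} = -2 + \left(\left(B^{2} + \left(-5\right) 0 B\right) + 1\right) = -2 + \left(\left(B^{2} + 0 B\right) + 1\right) = -2 + \left(\left(B^{2} + 0\right) + 1\right) = -2 + \left(B^{2} + 1\right) = -2 + \left(1 + B^{2}\right) = -1 + B^{2}$)
$D = 1$ ($D = 6 - 5 = 1$)
$g = 19$ ($g = -5 - \left(1 - \left(-5\right)^{2}\right) = -5 + \left(-1 + 25\right) = -5 + 24 = 19$)
$L{\left(a \right)} = - \frac{1}{5}$ ($L{\left(a \right)} = - \frac{4}{19 + 1} = - \frac{4}{20} = \left(-4\right) \frac{1}{20} = - \frac{1}{5}$)
$L{\left(-7 \right)} 1 = \left(- \frac{1}{5}\right) 1 = - \frac{1}{5}$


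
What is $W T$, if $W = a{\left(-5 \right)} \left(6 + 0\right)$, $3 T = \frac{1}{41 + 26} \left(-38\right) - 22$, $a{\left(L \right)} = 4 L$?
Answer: $\frac{60480}{67} \approx 902.69$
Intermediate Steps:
$T = - \frac{504}{67}$ ($T = \frac{\frac{1}{41 + 26} \left(-38\right) - 22}{3} = \frac{\frac{1}{67} \left(-38\right) - 22}{3} = \frac{- \frac{38}{67} - 22}{3} = \frac{1}{3} \left(- \frac{1512}{67}\right) = - \frac{504}{67} \approx -7.5224$)
$W = -120$ ($W = 4 \left(-5\right) \left(6 + 0\right) = \left(-20\right) 6 = -120$)
$W T = \left(-120\right) \left(- \frac{504}{67}\right) = \frac{60480}{67}$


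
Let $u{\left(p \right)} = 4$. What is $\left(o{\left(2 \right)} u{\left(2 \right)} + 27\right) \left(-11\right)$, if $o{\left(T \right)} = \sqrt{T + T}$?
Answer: $-385$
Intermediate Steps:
$o{\left(T \right)} = \sqrt{2} \sqrt{T}$ ($o{\left(T \right)} = \sqrt{2 T} = \sqrt{2} \sqrt{T}$)
$\left(o{\left(2 \right)} u{\left(2 \right)} + 27\right) \left(-11\right) = \left(\sqrt{2} \sqrt{2} \cdot 4 + 27\right) \left(-11\right) = \left(2 \cdot 4 + 27\right) \left(-11\right) = \left(8 + 27\right) \left(-11\right) = 35 \left(-11\right) = -385$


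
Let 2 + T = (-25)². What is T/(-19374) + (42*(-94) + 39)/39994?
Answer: -25162307/193710939 ≈ -0.12990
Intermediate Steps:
T = 623 (T = -2 + (-25)² = -2 + 625 = 623)
T/(-19374) + (42*(-94) + 39)/39994 = 623/(-19374) + (42*(-94) + 39)/39994 = 623*(-1/19374) + (-3948 + 39)*(1/39994) = -623/19374 - 3909*1/39994 = -623/19374 - 3909/39994 = -25162307/193710939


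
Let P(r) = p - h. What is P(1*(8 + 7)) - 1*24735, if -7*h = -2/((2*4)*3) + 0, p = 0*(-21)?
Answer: -2077741/84 ≈ -24735.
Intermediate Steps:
p = 0
h = 1/84 (h = -(-2/((2*4)*3) + 0)/7 = -(-2/(8*3) + 0)/7 = -(-2/24 + 0)/7 = -((1/24)*(-2) + 0)/7 = -(-1/12 + 0)/7 = -⅐*(-1/12) = 1/84 ≈ 0.011905)
P(r) = -1/84 (P(r) = 0 - 1*1/84 = 0 - 1/84 = -1/84)
P(1*(8 + 7)) - 1*24735 = -1/84 - 1*24735 = -1/84 - 24735 = -2077741/84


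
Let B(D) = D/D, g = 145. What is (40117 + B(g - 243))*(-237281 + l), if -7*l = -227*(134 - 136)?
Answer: -66652887678/7 ≈ -9.5218e+9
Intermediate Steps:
B(D) = 1
l = -454/7 (l = -(-227)*(134 - 136)/7 = -(-227)*(-2)/7 = -⅐*454 = -454/7 ≈ -64.857)
(40117 + B(g - 243))*(-237281 + l) = (40117 + 1)*(-237281 - 454/7) = 40118*(-1661421/7) = -66652887678/7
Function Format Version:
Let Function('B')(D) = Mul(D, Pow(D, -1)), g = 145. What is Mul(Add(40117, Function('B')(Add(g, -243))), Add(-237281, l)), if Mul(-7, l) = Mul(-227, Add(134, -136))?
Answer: Rational(-66652887678, 7) ≈ -9.5218e+9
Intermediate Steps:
Function('B')(D) = 1
l = Rational(-454, 7) (l = Mul(Rational(-1, 7), Mul(-227, Add(134, -136))) = Mul(Rational(-1, 7), Mul(-227, -2)) = Mul(Rational(-1, 7), 454) = Rational(-454, 7) ≈ -64.857)
Mul(Add(40117, Function('B')(Add(g, -243))), Add(-237281, l)) = Mul(Add(40117, 1), Add(-237281, Rational(-454, 7))) = Mul(40118, Rational(-1661421, 7)) = Rational(-66652887678, 7)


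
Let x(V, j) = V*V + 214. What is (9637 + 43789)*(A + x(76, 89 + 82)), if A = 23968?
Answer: 1600536108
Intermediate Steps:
x(V, j) = 214 + V**2 (x(V, j) = V**2 + 214 = 214 + V**2)
(9637 + 43789)*(A + x(76, 89 + 82)) = (9637 + 43789)*(23968 + (214 + 76**2)) = 53426*(23968 + (214 + 5776)) = 53426*(23968 + 5990) = 53426*29958 = 1600536108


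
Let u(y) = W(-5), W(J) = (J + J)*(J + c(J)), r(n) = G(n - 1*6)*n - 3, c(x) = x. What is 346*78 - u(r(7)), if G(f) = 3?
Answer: 26888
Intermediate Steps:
r(n) = -3 + 3*n (r(n) = 3*n - 3 = -3 + 3*n)
W(J) = 4*J² (W(J) = (J + J)*(J + J) = (2*J)*(2*J) = 4*J²)
u(y) = 100 (u(y) = 4*(-5)² = 4*25 = 100)
346*78 - u(r(7)) = 346*78 - 1*100 = 26988 - 100 = 26888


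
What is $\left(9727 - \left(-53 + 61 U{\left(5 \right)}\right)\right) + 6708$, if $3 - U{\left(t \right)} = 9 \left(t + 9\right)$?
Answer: $23991$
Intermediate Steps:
$U{\left(t \right)} = -78 - 9 t$ ($U{\left(t \right)} = 3 - 9 \left(t + 9\right) = 3 - 9 \left(9 + t\right) = 3 - \left(81 + 9 t\right) = -78 - 9 t$)
$\left(9727 - \left(-53 + 61 U{\left(5 \right)}\right)\right) + 6708 = \left(9727 - \left(-53 + 61 \left(-78 - 45\right)\right)\right) + 6708 = \left(9727 + \left(53 - -7503\right)\right) + 6708 = \left(9727 + \left(53 + 7503\right)\right) + 6708 = \left(9727 + 7556\right) + 6708 = 17283 + 6708 = 23991$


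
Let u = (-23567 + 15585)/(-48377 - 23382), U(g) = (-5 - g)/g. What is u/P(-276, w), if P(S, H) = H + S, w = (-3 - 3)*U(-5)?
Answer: -3991/9902742 ≈ -0.00040302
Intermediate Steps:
U(g) = (-5 - g)/g
w = 0 (w = (-3 - 3)*((-5 - 1*(-5))/(-5)) = -(-6)*(-5 + 5)/5 = -(-6)*0/5 = -6*0 = 0)
u = 7982/71759 (u = -7982/(-71759) = -7982*(-1/71759) = 7982/71759 ≈ 0.11123)
u/P(-276, w) = 7982/(71759*(0 - 276)) = (7982/71759)/(-276) = (7982/71759)*(-1/276) = -3991/9902742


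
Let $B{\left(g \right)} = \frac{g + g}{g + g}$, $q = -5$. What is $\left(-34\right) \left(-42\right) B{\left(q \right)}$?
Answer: $1428$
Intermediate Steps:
$B{\left(g \right)} = 1$ ($B{\left(g \right)} = \frac{2 g}{2 g} = 2 g \frac{1}{2 g} = 1$)
$\left(-34\right) \left(-42\right) B{\left(q \right)} = \left(-34\right) \left(-42\right) 1 = 1428 \cdot 1 = 1428$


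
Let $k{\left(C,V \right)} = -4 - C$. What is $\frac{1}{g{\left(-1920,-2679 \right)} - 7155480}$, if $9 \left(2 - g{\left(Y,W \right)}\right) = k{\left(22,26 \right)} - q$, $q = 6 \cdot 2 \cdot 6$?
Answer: $- \frac{9}{64399204} \approx -1.3975 \cdot 10^{-7}$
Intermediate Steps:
$q = 72$ ($q = 12 \cdot 6 = 72$)
$g{\left(Y,W \right)} = \frac{116}{9}$ ($g{\left(Y,W \right)} = 2 - \frac{\left(-4 - 22\right) - 72}{9} = 2 - \frac{-26 - 72}{9} = 2 - - \frac{98}{9} = 2 + \frac{98}{9} = \frac{116}{9}$)
$\frac{1}{g{\left(-1920,-2679 \right)} - 7155480} = \frac{1}{\frac{116}{9} - 7155480} = \frac{1}{- \frac{64399204}{9}} = - \frac{9}{64399204}$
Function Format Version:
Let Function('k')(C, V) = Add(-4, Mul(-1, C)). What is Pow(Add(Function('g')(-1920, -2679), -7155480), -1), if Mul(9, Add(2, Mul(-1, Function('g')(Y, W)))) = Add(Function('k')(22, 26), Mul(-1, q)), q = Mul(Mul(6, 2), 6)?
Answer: Rational(-9, 64399204) ≈ -1.3975e-7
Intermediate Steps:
q = 72 (q = Mul(12, 6) = 72)
Function('g')(Y, W) = Rational(116, 9) (Function('g')(Y, W) = Add(2, Mul(Rational(-1, 9), Add(Add(-4, Mul(-1, 22)), Mul(-1, 72)))) = Add(2, Mul(Rational(-1, 9), Add(Add(-4, -22), -72))) = Add(2, Mul(Rational(-1, 9), Add(-26, -72))) = Add(2, Mul(Rational(-1, 9), -98)) = Add(2, Rational(98, 9)) = Rational(116, 9))
Pow(Add(Function('g')(-1920, -2679), -7155480), -1) = Pow(Add(Rational(116, 9), -7155480), -1) = Pow(Rational(-64399204, 9), -1) = Rational(-9, 64399204)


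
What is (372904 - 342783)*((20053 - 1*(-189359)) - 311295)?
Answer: -3068817843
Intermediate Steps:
(372904 - 342783)*((20053 - 1*(-189359)) - 311295) = 30121*((20053 + 189359) - 311295) = 30121*(209412 - 311295) = 30121*(-101883) = -3068817843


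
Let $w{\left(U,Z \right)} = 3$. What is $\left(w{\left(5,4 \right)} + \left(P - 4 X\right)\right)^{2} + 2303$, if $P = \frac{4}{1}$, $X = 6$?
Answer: $2592$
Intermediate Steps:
$P = 4$ ($P = 4 \cdot 1 = 4$)
$\left(w{\left(5,4 \right)} + \left(P - 4 X\right)\right)^{2} + 2303 = \left(3 + \left(4 - 24\right)\right)^{2} + 2303 = \left(3 - 20\right)^{2} + 2303 = \left(-17\right)^{2} + 2303 = 289 + 2303 = 2592$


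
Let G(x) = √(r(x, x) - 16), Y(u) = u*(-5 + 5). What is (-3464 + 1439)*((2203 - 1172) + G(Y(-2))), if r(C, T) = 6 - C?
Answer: -2087775 - 2025*I*√10 ≈ -2.0878e+6 - 6403.6*I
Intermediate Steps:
Y(u) = 0 (Y(u) = u*0 = 0)
G(x) = √(-10 - x) (G(x) = √((6 - x) - 16) = √(-10 - x))
(-3464 + 1439)*((2203 - 1172) + G(Y(-2))) = (-3464 + 1439)*((2203 - 1172) + √(-10 - 1*0)) = -2025*(1031 + √(-10 + 0)) = -2025*(1031 + √(-10)) = -2025*(1031 + I*√10) = -2087775 - 2025*I*√10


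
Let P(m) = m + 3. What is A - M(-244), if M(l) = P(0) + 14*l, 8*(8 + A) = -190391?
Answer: -163151/8 ≈ -20394.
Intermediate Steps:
P(m) = 3 + m
A = -190455/8 (A = -8 + (⅛)*(-190391) = -8 - 190391/8 = -190455/8 ≈ -23807.)
M(l) = 3 + 14*l (M(l) = (3 + 0) + 14*l = 3 + 14*l)
A - M(-244) = -190455/8 - (3 + 14*(-244)) = -190455/8 - (3 - 3416) = -190455/8 - 1*(-3413) = -190455/8 + 3413 = -163151/8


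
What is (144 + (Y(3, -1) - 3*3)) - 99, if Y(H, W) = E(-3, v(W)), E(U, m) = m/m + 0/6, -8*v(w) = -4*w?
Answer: 37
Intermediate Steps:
v(w) = w/2 (v(w) = -(-1)*w/2 = w/2)
E(U, m) = 1 (E(U, m) = 1 + 0*(1/6) = 1 + 0 = 1)
Y(H, W) = 1
(144 + (Y(3, -1) - 3*3)) - 99 = (144 + (1 - 3*3)) - 99 = (144 + (1 - 9)) - 99 = (144 - 8) - 99 = 136 - 99 = 37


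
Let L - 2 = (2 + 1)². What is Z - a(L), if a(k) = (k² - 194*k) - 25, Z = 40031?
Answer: 42069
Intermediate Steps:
L = 11 (L = 2 + (2 + 1)² = 2 + 3² = 2 + 9 = 11)
a(k) = -25 + k² - 194*k
Z - a(L) = 40031 - (-25 + 11² - 194*11) = 40031 - (-25 + 121 - 2134) = 40031 - 1*(-2038) = 40031 + 2038 = 42069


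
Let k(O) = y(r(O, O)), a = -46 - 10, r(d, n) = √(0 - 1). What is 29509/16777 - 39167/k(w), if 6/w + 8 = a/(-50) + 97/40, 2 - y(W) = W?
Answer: -1314061973/83885 - 39167*I/5 ≈ -15665.0 - 7833.4*I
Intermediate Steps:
r(d, n) = I (r(d, n) = √(-1) = I)
a = -56
y(W) = 2 - W
w = -400/297 (w = 6/(-8 + (-56/(-50) + 97/40)) = 6/(-8 + (-56*(-1/50) + 97*(1/40))) = 6/(-8 + (28/25 + 97/40)) = 6/(-8 + 709/200) = 6/(-891/200) = 6*(-200/891) = -400/297 ≈ -1.3468)
k(O) = 2 - I
29509/16777 - 39167/k(w) = 29509/16777 - 39167*(2 + I)/5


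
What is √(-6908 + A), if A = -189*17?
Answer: I*√10121 ≈ 100.6*I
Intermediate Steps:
A = -3213
√(-6908 + A) = √(-6908 - 3213) = √(-10121) = I*√10121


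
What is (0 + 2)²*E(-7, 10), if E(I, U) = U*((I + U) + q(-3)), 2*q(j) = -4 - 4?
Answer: -40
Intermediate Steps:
q(j) = -4 (q(j) = (-4 - 4)/2 = (½)*(-8) = -4)
E(I, U) = U*(-4 + I + U) (E(I, U) = U*((I + U) - 4) = U*(-4 + I + U))
(0 + 2)²*E(-7, 10) = (0 + 2)²*(10*(-4 - 7 + 10)) = 2²*(10*(-1)) = 4*(-10) = -40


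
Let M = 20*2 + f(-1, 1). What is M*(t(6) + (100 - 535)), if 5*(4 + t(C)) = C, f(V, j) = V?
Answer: -85371/5 ≈ -17074.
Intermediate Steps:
M = 39 (M = 20*2 - 1 = 40 - 1 = 39)
t(C) = -4 + C/5
M*(t(6) + (100 - 535)) = 39*((-4 + (⅕)*6) + (100 - 535)) = 39*((-4 + 6/5) - 435) = 39*(-14/5 - 435) = 39*(-2189/5) = -85371/5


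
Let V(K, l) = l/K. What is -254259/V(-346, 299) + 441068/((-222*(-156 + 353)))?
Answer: 1923653077672/6538233 ≈ 2.9422e+5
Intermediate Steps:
-254259/V(-346, 299) + 441068/((-222*(-156 + 353))) = -254259/(299/(-346)) + 441068/((-222*(-156 + 353))) = -254259/(299*(-1/346)) + 441068/((-222*197)) = -254259/(-299/346) + 441068/(-43734) = -254259*(-346/299) + 441068*(-1/43734) = 87973614/299 - 220534/21867 = 1923653077672/6538233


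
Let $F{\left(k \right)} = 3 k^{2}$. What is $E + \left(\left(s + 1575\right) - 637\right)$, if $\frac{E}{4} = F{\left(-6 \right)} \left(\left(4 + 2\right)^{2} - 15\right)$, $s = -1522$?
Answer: $8488$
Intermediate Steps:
$E = 9072$ ($E = 4 \cdot 3 \left(-6\right)^{2} \left(\left(4 + 2\right)^{2} - 15\right) = 4 \cdot 3 \cdot 36 \left(6^{2} - 15\right) = 4 \cdot 108 \left(36 - 15\right) = 4 \cdot 108 \cdot 21 = 4 \cdot 2268 = 9072$)
$E + \left(\left(s + 1575\right) - 637\right) = 9072 + \left(\left(-1522 + 1575\right) - 637\right) = 9072 + \left(53 - 637\right) = 9072 - 584 = 8488$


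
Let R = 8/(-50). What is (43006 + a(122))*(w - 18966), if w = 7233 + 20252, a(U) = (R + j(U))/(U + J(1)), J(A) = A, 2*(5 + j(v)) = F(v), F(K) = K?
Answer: 1126593843074/3075 ≈ 3.6637e+8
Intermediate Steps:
R = -4/25 (R = 8*(-1/50) = -4/25 ≈ -0.16000)
j(v) = -5 + v/2
a(U) = (-129/25 + U/2)/(1 + U) (a(U) = (-4/25 + (-5 + U/2))/(U + 1) = (-129/25 + U/2)/(1 + U))
w = 27485
(43006 + a(122))*(w - 18966) = (43006 + (-258 + 25*122)/(50*(1 + 122)))*(27485 - 18966) = (43006 + (1/50)*(-258 + 3050)/123)*8519 = (43006 + (1/50)*(1/123)*2792)*8519 = (43006 + 1396/3075)*8519 = (132244846/3075)*8519 = 1126593843074/3075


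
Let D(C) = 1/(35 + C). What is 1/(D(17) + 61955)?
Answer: 52/3221661 ≈ 1.6141e-5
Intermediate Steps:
1/(D(17) + 61955) = 1/(1/(35 + 17) + 61955) = 1/(1/52 + 61955) = 1/(3221661/52) = 52/3221661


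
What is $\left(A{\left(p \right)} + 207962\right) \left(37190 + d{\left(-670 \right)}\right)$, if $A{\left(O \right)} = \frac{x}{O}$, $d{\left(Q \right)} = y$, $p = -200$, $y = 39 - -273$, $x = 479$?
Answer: $\frac{779890110671}{100} \approx 7.7989 \cdot 10^{9}$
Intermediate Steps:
$y = 312$ ($y = 39 + 273 = 312$)
$d{\left(Q \right)} = 312$
$A{\left(O \right)} = \frac{479}{O}$
$\left(A{\left(p \right)} + 207962\right) \left(37190 + d{\left(-670 \right)}\right) = \left(\frac{479}{-200} + 207962\right) \left(37190 + 312\right) = \left(479 \left(- \frac{1}{200}\right) + 207962\right) 37502 = \left(- \frac{479}{200} + 207962\right) 37502 = \frac{41591921}{200} \cdot 37502 = \frac{779890110671}{100}$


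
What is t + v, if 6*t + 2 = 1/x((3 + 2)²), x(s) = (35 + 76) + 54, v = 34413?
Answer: 34068541/990 ≈ 34413.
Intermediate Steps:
x(s) = 165 (x(s) = 111 + 54 = 165)
t = -329/990 (t = -⅓ + (⅙)/165 = -⅓ + (⅙)*(1/165) = -⅓ + 1/990 = -329/990 ≈ -0.33232)
t + v = -329/990 + 34413 = 34068541/990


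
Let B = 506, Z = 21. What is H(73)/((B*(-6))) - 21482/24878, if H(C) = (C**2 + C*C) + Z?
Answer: -165445757/37764804 ≈ -4.3810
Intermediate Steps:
H(C) = 21 + 2*C**2 (H(C) = (C**2 + C*C) + 21 = (C**2 + C**2) + 21 = 2*C**2 + 21 = 21 + 2*C**2)
H(73)/((B*(-6))) - 21482/24878 = (21 + 2*73**2)/((506*(-6))) - 21482/24878 = (21 + 2*5329)/(-3036) - 21482*1/24878 = (21 + 10658)*(-1/3036) - 10741/12439 = 10679*(-1/3036) - 10741/12439 = -10679/3036 - 10741/12439 = -165445757/37764804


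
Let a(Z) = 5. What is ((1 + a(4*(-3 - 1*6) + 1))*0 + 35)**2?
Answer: 1225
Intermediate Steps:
((1 + a(4*(-3 - 1*6) + 1))*0 + 35)**2 = ((1 + 5)*0 + 35)**2 = (6*0 + 35)**2 = (0 + 35)**2 = 35**2 = 1225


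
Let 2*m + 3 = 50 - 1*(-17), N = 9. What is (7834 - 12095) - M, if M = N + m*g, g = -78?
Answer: -1774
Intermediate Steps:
m = 32 (m = -3/2 + (50 - 1*(-17))/2 = -3/2 + (50 + 17)/2 = -3/2 + (½)*67 = -3/2 + 67/2 = 32)
M = -2487 (M = 9 + 32*(-78) = 9 - 2496 = -2487)
(7834 - 12095) - M = (7834 - 12095) - 1*(-2487) = -4261 + 2487 = -1774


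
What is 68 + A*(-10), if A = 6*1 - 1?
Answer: 18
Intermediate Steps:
A = 5 (A = 6 - 1 = 5)
68 + A*(-10) = 68 + 5*(-10) = 68 - 50 = 18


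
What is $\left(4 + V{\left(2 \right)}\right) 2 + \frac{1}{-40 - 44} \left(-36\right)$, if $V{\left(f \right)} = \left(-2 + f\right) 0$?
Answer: $\frac{59}{7} \approx 8.4286$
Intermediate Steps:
$V{\left(f \right)} = 0$
$\left(4 + V{\left(2 \right)}\right) 2 + \frac{1}{-40 - 44} \left(-36\right) = \left(4 + 0\right) 2 + \frac{1}{-40 - 44} \left(-36\right) = 4 \cdot 2 + \frac{1}{-84} \left(-36\right) = 8 - - \frac{3}{7} = 8 + \frac{3}{7} = \frac{59}{7}$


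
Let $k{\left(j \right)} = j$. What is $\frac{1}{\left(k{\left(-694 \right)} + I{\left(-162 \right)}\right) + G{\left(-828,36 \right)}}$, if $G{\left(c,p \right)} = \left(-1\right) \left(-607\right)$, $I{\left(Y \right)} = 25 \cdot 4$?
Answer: $\frac{1}{13} \approx 0.076923$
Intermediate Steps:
$I{\left(Y \right)} = 100$
$G{\left(c,p \right)} = 607$
$\frac{1}{\left(k{\left(-694 \right)} + I{\left(-162 \right)}\right) + G{\left(-828,36 \right)}} = \frac{1}{\left(-694 + 100\right) + 607} = \frac{1}{-594 + 607} = \frac{1}{13}$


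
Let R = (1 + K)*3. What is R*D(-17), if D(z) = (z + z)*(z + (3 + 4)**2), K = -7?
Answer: 19584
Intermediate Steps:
R = -18 (R = (1 - 7)*3 = -6*3 = -18)
D(z) = 2*z*(49 + z) (D(z) = (2*z)*(z + 7**2) = (2*z)*(z + 49) = (2*z)*(49 + z) = 2*z*(49 + z))
R*D(-17) = -36*(-17)*(49 - 17) = -36*(-17)*32 = -18*(-1088) = 19584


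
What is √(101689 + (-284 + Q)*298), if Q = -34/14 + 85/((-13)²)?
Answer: √136497109/91 ≈ 128.39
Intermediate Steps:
Q = -2278/1183 (Q = -34*1/14 + 85/169 = -17/7 + 85*(1/169) = -17/7 + 85/169 = -2278/1183 ≈ -1.9256)
√(101689 + (-284 + Q)*298) = √(101689 + (-284 - 2278/1183)*298) = √(101689 - 338250/1183*298) = √(101689 - 100798500/1183) = √(19499587/1183) = √136497109/91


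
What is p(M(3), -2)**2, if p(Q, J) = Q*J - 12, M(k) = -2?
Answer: 64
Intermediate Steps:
p(Q, J) = -12 + J*Q (p(Q, J) = J*Q - 12 = -12 + J*Q)
p(M(3), -2)**2 = (-12 - 2*(-2))**2 = (-12 + 4)**2 = (-8)**2 = 64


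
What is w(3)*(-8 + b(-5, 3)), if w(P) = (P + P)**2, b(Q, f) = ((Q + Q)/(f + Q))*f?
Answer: 252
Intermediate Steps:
b(Q, f) = 2*Q*f/(Q + f) (b(Q, f) = ((2*Q)/(Q + f))*f = (2*Q/(Q + f))*f = 2*Q*f/(Q + f))
w(P) = 4*P**2 (w(P) = (2*P)**2 = 4*P**2)
w(3)*(-8 + b(-5, 3)) = (4*3**2)*(-8 + 2*(-5)*3/(-5 + 3)) = (4*9)*(-8 + 2*(-5)*3/(-2)) = 36*(-8 + 2*(-5)*3*(-1/2)) = 36*(-8 + 15) = 36*7 = 252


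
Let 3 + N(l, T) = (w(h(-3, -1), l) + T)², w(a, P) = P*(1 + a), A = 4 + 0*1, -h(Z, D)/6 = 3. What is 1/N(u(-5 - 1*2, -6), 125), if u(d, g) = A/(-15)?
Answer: 225/3774574 ≈ 5.9609e-5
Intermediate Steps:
h(Z, D) = -18 (h(Z, D) = -6*3 = -18)
A = 4 (A = 4 + 0 = 4)
u(d, g) = -4/15 (u(d, g) = 4/(-15) = 4*(-1/15) = -4/15)
N(l, T) = -3 + (T - 17*l)² (N(l, T) = -3 + (l*(1 - 18) + T)² = -3 + (l*(-17) + T)² = -3 + (-17*l + T)² = -3 + (T - 17*l)²)
1/N(u(-5 - 1*2, -6), 125) = 1/(-3 + (125 - 17*(-4/15))²) = 1/(-3 + (125 + 68/15)²) = 1/(-3 + (1943/15)²) = 1/(-3 + 3775249/225) = 1/(3774574/225) = 225/3774574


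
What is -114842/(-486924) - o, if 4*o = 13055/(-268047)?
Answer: 10790750593/43506172476 ≈ 0.24803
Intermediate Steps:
o = -13055/1072188 (o = (13055/(-268047))/4 = (13055*(-1/268047))/4 = (¼)*(-13055/268047) = -13055/1072188 ≈ -0.012176)
-114842/(-486924) - o = -114842/(-486924) - 1*(-13055/1072188) = -114842*(-1/486924) + 13055/1072188 = 57421/243462 + 13055/1072188 = 10790750593/43506172476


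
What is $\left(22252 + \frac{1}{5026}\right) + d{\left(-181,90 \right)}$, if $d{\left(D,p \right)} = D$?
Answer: $\frac{110928847}{5026} \approx 22071.0$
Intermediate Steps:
$\left(22252 + \frac{1}{5026}\right) + d{\left(-181,90 \right)} = \left(22252 + \frac{1}{5026}\right) - 181 = \frac{111838553}{5026} - 181 = \frac{110928847}{5026}$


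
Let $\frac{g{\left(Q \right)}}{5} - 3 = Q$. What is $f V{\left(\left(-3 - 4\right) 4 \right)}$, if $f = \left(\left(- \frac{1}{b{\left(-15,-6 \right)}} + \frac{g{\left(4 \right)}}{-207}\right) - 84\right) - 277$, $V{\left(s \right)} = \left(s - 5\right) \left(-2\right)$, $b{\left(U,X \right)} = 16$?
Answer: $- \frac{13160389}{552} \approx -23841.0$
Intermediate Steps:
$g{\left(Q \right)} = 15 + 5 Q$
$V{\left(s \right)} = 10 - 2 s$ ($V{\left(s \right)} = \left(-5 + s\right) \left(-2\right) = 10 - 2 s$)
$f = - \frac{1196399}{3312}$ ($f = \left(\left(- \frac{1}{16} + \frac{15 + 5 \cdot 4}{-207}\right) - 84\right) - 277 = \left(\left(\left(-1\right) \frac{1}{16} + \left(15 + 20\right) \left(- \frac{1}{207}\right)\right) - 84\right) - 277 = \left(\left(- \frac{1}{16} + 35 \left(- \frac{1}{207}\right)\right) - 84\right) - 277 = \left(\left(- \frac{1}{16} - \frac{35}{207}\right) - 84\right) - 277 = \left(- \frac{767}{3312} - 84\right) - 277 = - \frac{278975}{3312} - 277 = - \frac{1196399}{3312} \approx -361.23$)
$f V{\left(\left(-3 - 4\right) 4 \right)} = - \frac{1196399 \left(10 - 2 \left(-3 - 4\right) 4\right)}{3312} = - \frac{1196399 \left(10 - 2 \left(\left(-7\right) 4\right)\right)}{3312} = - \frac{1196399 \left(10 - -56\right)}{3312} = - \frac{1196399 \left(10 + 56\right)}{3312} = \left(- \frac{1196399}{3312}\right) 66 = - \frac{13160389}{552}$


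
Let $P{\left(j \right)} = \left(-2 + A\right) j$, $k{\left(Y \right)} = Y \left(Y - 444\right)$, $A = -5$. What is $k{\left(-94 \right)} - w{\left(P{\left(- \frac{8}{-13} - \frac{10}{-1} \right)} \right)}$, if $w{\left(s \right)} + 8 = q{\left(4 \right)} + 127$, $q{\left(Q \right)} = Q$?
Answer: $50449$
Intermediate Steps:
$k{\left(Y \right)} = Y \left(-444 + Y\right)$
$P{\left(j \right)} = - 7 j$ ($P{\left(j \right)} = \left(-2 - 5\right) j = - 7 j$)
$w{\left(s \right)} = 123$ ($w{\left(s \right)} = -8 + \left(4 + 127\right) = -8 + 131 = 123$)
$k{\left(-94 \right)} - w{\left(P{\left(- \frac{8}{-13} - \frac{10}{-1} \right)} \right)} = - 94 \left(-444 - 94\right) - 123 = \left(-94\right) \left(-538\right) - 123 = 50572 - 123 = 50449$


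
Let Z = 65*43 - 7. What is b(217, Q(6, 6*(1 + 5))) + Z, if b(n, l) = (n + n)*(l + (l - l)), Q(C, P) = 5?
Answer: 4958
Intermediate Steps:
b(n, l) = 2*l*n (b(n, l) = (2*n)*(l + 0) = (2*n)*l = 2*l*n)
Z = 2788 (Z = 2795 - 7 = 2788)
b(217, Q(6, 6*(1 + 5))) + Z = 2*5*217 + 2788 = 2170 + 2788 = 4958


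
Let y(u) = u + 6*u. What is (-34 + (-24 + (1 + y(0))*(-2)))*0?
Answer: 0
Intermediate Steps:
y(u) = 7*u
(-34 + (-24 + (1 + y(0))*(-2)))*0 = (-34 + (-24 + (1 + 7*0)*(-2)))*0 = (-34 + (-24 + (1 + 0)*(-2)))*0 = (-34 + (-24 + 1*(-2)))*0 = (-34 + (-24 - 2))*0 = (-34 - 26)*0 = -60*0 = 0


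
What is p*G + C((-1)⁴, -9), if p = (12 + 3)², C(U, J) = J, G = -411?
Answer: -92484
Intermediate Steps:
p = 225 (p = 15² = 225)
p*G + C((-1)⁴, -9) = 225*(-411) - 9 = -92475 - 9 = -92484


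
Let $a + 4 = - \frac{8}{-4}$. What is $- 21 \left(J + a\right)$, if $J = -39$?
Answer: $861$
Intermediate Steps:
$a = -2$ ($a = -4 - \frac{8}{-4} = -4 - -2 = -4 + 2 = -2$)
$- 21 \left(J + a\right) = - 21 \left(-39 - 2\right) = \left(-21\right) \left(-41\right) = 861$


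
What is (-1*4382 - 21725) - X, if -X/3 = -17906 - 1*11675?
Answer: -114850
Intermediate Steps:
X = 88743 (X = -3*(-17906 - 1*11675) = -3*(-17906 - 11675) = -3*(-29581) = 88743)
(-1*4382 - 21725) - X = (-1*4382 - 21725) - 1*88743 = (-4382 - 21725) - 88743 = -26107 - 88743 = -114850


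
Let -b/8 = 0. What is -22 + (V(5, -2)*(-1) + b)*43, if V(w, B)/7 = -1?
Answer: 279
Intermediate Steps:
b = 0 (b = -8*0 = 0)
V(w, B) = -7 (V(w, B) = 7*(-1) = -7)
-22 + (V(5, -2)*(-1) + b)*43 = -22 + (-7*(-1) + 0)*43 = -22 + (7 + 0)*43 = -22 + 7*43 = -22 + 301 = 279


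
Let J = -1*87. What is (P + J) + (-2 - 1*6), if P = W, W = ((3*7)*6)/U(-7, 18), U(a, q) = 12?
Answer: -169/2 ≈ -84.500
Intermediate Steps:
J = -87
W = 21/2 (W = ((3*7)*6)/12 = (21*6)*(1/12) = 126*(1/12) = 21/2 ≈ 10.500)
P = 21/2 ≈ 10.500
(P + J) + (-2 - 1*6) = (21/2 - 87) + (-2 - 1*6) = -153/2 + (-2 - 6) = -153/2 - 8 = -169/2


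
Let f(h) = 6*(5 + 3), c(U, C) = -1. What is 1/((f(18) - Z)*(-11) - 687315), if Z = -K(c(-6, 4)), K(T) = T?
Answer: -1/687832 ≈ -1.4538e-6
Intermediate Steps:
Z = 1 (Z = -1*(-1) = 1)
f(h) = 48 (f(h) = 6*8 = 48)
1/((f(18) - Z)*(-11) - 687315) = 1/((48 - 1*1)*(-11) - 687315) = 1/((48 - 1)*(-11) - 687315) = 1/(47*(-11) - 687315) = 1/(-517 - 687315) = 1/(-687832) = -1/687832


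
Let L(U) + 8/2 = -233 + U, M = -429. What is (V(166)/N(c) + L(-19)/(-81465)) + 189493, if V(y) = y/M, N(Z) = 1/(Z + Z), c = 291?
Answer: 2204874293783/11649495 ≈ 1.8927e+5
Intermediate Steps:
N(Z) = 1/(2*Z)
V(y) = -y/429 (V(y) = y/(-429) = y*(-1/429) = -y/429)
L(U) = -237 + U (L(U) = -4 + (-233 + U) = -237 + U)
(V(166)/N(c) + L(-19)/(-81465)) + 189493 = ((-1/429*166)/(((½)/291)) + (-237 - 19)/(-81465)) + 189493 = (-166/(429*((½)*(1/291))) - 256*(-1/81465)) + 189493 = (-166/(429*1/582) + 256/81465) + 189493 = (-166/429*582 + 256/81465) + 189493 = (-32204/143 + 256/81465) + 189493 = -2623462252/11649495 + 189493 = 2204874293783/11649495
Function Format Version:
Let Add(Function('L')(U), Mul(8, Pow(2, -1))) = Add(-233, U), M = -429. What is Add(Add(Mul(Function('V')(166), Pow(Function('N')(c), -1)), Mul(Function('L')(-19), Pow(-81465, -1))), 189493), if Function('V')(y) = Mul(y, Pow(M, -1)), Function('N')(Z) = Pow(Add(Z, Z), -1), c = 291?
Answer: Rational(2204874293783, 11649495) ≈ 1.8927e+5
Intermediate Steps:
Function('N')(Z) = Mul(Rational(1, 2), Pow(Z, -1)) (Function('N')(Z) = Pow(Mul(2, Z), -1) = Mul(Rational(1, 2), Pow(Z, -1)))
Function('V')(y) = Mul(Rational(-1, 429), y) (Function('V')(y) = Mul(y, Pow(-429, -1)) = Mul(y, Rational(-1, 429)) = Mul(Rational(-1, 429), y))
Function('L')(U) = Add(-237, U) (Function('L')(U) = Add(-4, Add(-233, U)) = Add(-237, U))
Add(Add(Mul(Function('V')(166), Pow(Function('N')(c), -1)), Mul(Function('L')(-19), Pow(-81465, -1))), 189493) = Add(Add(Mul(Mul(Rational(-1, 429), 166), Pow(Mul(Rational(1, 2), Pow(291, -1)), -1)), Mul(Add(-237, -19), Pow(-81465, -1))), 189493) = Add(Add(Mul(Rational(-166, 429), Pow(Mul(Rational(1, 2), Rational(1, 291)), -1)), Mul(-256, Rational(-1, 81465))), 189493) = Add(Add(Mul(Rational(-166, 429), Pow(Rational(1, 582), -1)), Rational(256, 81465)), 189493) = Add(Add(Mul(Rational(-166, 429), 582), Rational(256, 81465)), 189493) = Add(Add(Rational(-32204, 143), Rational(256, 81465)), 189493) = Add(Rational(-2623462252, 11649495), 189493) = Rational(2204874293783, 11649495)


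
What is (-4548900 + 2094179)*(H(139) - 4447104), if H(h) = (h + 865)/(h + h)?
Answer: 1517378309069834/139 ≈ 1.0916e+13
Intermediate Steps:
H(h) = (865 + h)/(2*h) (H(h) = (865 + h)/((2*h)) = (865 + h)*(1/(2*h)) = (865 + h)/(2*h))
(-4548900 + 2094179)*(H(139) - 4447104) = (-4548900 + 2094179)*((½)*(865 + 139)/139 - 4447104) = -2454721*((½)*(1/139)*1004 - 4447104) = -2454721*(502/139 - 4447104) = -2454721*(-618146954/139) = 1517378309069834/139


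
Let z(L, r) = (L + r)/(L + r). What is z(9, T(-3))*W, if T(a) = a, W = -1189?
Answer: -1189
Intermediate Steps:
z(L, r) = 1
z(9, T(-3))*W = 1*(-1189) = -1189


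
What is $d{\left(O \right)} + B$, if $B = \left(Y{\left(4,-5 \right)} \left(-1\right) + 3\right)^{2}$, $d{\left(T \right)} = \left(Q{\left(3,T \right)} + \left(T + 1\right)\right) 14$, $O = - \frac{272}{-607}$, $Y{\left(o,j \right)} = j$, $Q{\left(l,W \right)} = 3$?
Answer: $\frac{76648}{607} \approx 126.27$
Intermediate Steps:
$O = \frac{272}{607}$ ($O = \left(-272\right) \left(- \frac{1}{607}\right) = \frac{272}{607} \approx 0.44811$)
$d{\left(T \right)} = 56 + 14 T$ ($d{\left(T \right)} = \left(3 + \left(T + 1\right)\right) 14 = \left(3 + \left(1 + T\right)\right) 14 = \left(4 + T\right) 14 = 56 + 14 T$)
$B = 64$ ($B = \left(\left(-5\right) \left(-1\right) + 3\right)^{2} = \left(5 + 3\right)^{2} = 8^{2} = 64$)
$d{\left(O \right)} + B = \left(56 + 14 \cdot \frac{272}{607}\right) + 64 = \left(56 + \frac{3808}{607}\right) + 64 = \frac{37800}{607} + 64 = \frac{76648}{607}$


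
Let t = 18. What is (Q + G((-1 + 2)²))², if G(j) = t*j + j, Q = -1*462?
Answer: 196249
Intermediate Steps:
Q = -462
G(j) = 19*j (G(j) = 18*j + j = 19*j)
(Q + G((-1 + 2)²))² = (-462 + 19*(-1 + 2)²)² = (-462 + 19*1²)² = (-462 + 19*1)² = (-462 + 19)² = (-443)² = 196249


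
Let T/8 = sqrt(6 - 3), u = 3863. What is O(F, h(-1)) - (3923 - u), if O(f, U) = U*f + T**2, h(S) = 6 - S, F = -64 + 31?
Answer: -99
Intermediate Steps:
F = -33
T = 8*sqrt(3) (T = 8*sqrt(6 - 3) = 8*sqrt(3) ≈ 13.856)
O(f, U) = 192 + U*f (O(f, U) = U*f + (8*sqrt(3))**2 = U*f + 192 = 192 + U*f)
O(F, h(-1)) - (3923 - u) = (192 + (6 - 1*(-1))*(-33)) - (3923 - 1*3863) = (192 + (6 + 1)*(-33)) - (3923 - 3863) = (192 + 7*(-33)) - 1*60 = (192 - 231) - 60 = -39 - 60 = -99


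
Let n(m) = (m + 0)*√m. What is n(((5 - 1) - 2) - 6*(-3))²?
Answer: 8000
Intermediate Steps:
n(m) = m^(3/2) (n(m) = m*√m = m^(3/2))
n(((5 - 1) - 2) - 6*(-3))² = ((((5 - 1) - 2) - 6*(-3))^(3/2))² = (((4 - 2) - 1*(-18))^(3/2))² = ((2 + 18)^(3/2))² = (20^(3/2))² = (40*√5)² = 8000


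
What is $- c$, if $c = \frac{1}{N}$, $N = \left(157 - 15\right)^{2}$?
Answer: $- \frac{1}{20164} \approx -4.9593 \cdot 10^{-5}$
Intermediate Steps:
$N = 20164$ ($N = 142^{2} = 20164$)
$c = \frac{1}{20164} \approx 4.9593 \cdot 10^{-5}$
$- c = \left(-1\right) \frac{1}{20164} = - \frac{1}{20164}$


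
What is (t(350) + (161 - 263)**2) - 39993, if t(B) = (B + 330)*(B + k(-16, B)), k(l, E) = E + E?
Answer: 684411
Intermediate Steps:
k(l, E) = 2*E
t(B) = 3*B*(330 + B) (t(B) = (B + 330)*(B + 2*B) = (330 + B)*(3*B) = 3*B*(330 + B))
(t(350) + (161 - 263)**2) - 39993 = (3*350*(330 + 350) + (161 - 263)**2) - 39993 = (3*350*680 + (-102)**2) - 39993 = (714000 + 10404) - 39993 = 724404 - 39993 = 684411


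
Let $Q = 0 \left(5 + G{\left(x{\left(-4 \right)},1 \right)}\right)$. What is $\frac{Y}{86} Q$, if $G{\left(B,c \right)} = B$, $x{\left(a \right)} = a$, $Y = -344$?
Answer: $0$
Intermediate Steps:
$Q = 0$ ($Q = 0 \left(5 - 4\right) = 0 \cdot 1 = 0$)
$\frac{Y}{86} Q = - \frac{344}{86} \cdot 0 = \left(-344\right) \frac{1}{86} \cdot 0 = \left(-4\right) 0 = 0$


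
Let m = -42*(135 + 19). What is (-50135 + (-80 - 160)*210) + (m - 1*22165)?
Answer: -129168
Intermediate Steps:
m = -6468 (m = -42*154 = -6468)
(-50135 + (-80 - 160)*210) + (m - 1*22165) = (-50135 + (-80 - 160)*210) + (-6468 - 1*22165) = (-50135 - 240*210) + (-6468 - 22165) = (-50135 - 50400) - 28633 = -100535 - 28633 = -129168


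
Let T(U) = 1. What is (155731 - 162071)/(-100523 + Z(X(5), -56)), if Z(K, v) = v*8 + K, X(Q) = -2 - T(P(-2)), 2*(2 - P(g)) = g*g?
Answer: 3170/50487 ≈ 0.062788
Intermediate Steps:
P(g) = 2 - g**2/2 (P(g) = 2 - g*g/2 = 2 - g**2/2)
X(Q) = -3 (X(Q) = -2 - 1*1 = -2 - 1 = -3)
Z(K, v) = K + 8*v (Z(K, v) = 8*v + K = K + 8*v)
(155731 - 162071)/(-100523 + Z(X(5), -56)) = (155731 - 162071)/(-100523 + (-3 + 8*(-56))) = -6340/(-100523 + (-3 - 448)) = -6340/(-100523 - 451) = -6340/(-100974) = -6340*(-1/100974) = 3170/50487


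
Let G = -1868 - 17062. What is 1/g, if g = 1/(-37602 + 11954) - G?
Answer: 25648/485516639 ≈ 5.2826e-5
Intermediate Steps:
G = -18930
g = 485516639/25648 (g = 1/(-37602 + 11954) - 1*(-18930) = 1/(-25648) + 18930 = -1/25648 + 18930 = 485516639/25648 ≈ 18930.)
1/g = 1/(485516639/25648) = 25648/485516639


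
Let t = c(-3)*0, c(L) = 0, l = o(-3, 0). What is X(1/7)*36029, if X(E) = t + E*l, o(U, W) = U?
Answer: -15441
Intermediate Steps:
l = -3
t = 0 (t = 0*0 = 0)
X(E) = -3*E (X(E) = 0 + E*(-3) = 0 - 3*E = -3*E)
X(1/7)*36029 = -3/7*36029 = -15441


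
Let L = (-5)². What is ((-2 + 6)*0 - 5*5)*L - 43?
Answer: -668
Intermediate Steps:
L = 25
((-2 + 6)*0 - 5*5)*L - 43 = ((-2 + 6)*0 - 5*5)*25 - 43 = (4*0 - 25)*25 - 43 = (0 - 25)*25 - 43 = -25*25 - 43 = -625 - 43 = -668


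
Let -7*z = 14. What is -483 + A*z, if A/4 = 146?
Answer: -1651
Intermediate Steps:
z = -2 (z = -⅐*14 = -2)
A = 584 (A = 4*146 = 584)
-483 + A*z = -483 + 584*(-2) = -483 - 1168 = -1651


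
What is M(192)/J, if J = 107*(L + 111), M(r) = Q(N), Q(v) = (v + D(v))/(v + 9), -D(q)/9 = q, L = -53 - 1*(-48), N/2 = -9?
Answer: -8/5671 ≈ -0.0014107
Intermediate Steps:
N = -18 (N = 2*(-9) = -18)
L = -5 (L = -53 + 48 = -5)
D(q) = -9*q
Q(v) = -8*v/(9 + v) (Q(v) = (v - 9*v)/(v + 9) = (-8*v)/(9 + v) = -8*v/(9 + v))
M(r) = -16 (M(r) = -8*(-18)/(9 - 18) = -8*(-18)/(-9) = -8*(-18)*(-⅑) = -16)
J = 11342 (J = 107*(-5 + 111) = 107*106 = 11342)
M(192)/J = -16/11342 = -16*1/11342 = -8/5671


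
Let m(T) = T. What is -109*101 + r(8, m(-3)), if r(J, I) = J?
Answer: -11001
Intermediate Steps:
-109*101 + r(8, m(-3)) = -109*101 + 8 = -11009 + 8 = -11001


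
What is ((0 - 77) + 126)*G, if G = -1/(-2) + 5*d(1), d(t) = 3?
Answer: 1519/2 ≈ 759.50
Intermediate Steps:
G = 31/2 (G = -1/(-2) + 5*3 = -1*(-½) + 15 = ½ + 15 = 31/2 ≈ 15.500)
((0 - 77) + 126)*G = ((0 - 77) + 126)*(31/2) = (-77 + 126)*(31/2) = 49*(31/2) = 1519/2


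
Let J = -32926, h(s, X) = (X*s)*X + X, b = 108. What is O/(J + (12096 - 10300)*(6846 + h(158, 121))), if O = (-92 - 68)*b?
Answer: -8640/2083563547 ≈ -4.1467e-6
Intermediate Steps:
h(s, X) = X + s*X² (h(s, X) = s*X² + X = X + s*X²)
O = -17280 (O = (-92 - 68)*108 = -160*108 = -17280)
O/(J + (12096 - 10300)*(6846 + h(158, 121))) = -17280/(-32926 + (12096 - 10300)*(6846 + 121*(1 + 121*158))) = -17280/(-32926 + 1796*(6846 + 121*(1 + 19118))) = -17280/(-32926 + 1796*(6846 + 121*19119)) = -17280/(-32926 + 1796*(6846 + 2313399)) = -17280/(-32926 + 1796*2320245) = -17280/(-32926 + 4167160020) = -17280/4167127094 = -17280*1/4167127094 = -8640/2083563547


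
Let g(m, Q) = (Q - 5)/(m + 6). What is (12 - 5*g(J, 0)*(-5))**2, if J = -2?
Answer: 5929/16 ≈ 370.56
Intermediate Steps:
g(m, Q) = (-5 + Q)/(6 + m)
(12 - 5*g(J, 0)*(-5))**2 = (12 - 5*(-5 + 0)/(6 - 2)*(-5))**2 = (12 - 5*(-5)/4*(-5))**2 = (12 - 5*(-5/4)*(-5))**2 = (12 + (25/4)*(-5))**2 = (12 - 125/4)**2 = (-77/4)**2 = 5929/16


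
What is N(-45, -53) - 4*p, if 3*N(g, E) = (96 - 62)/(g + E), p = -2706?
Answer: 1591111/147 ≈ 10824.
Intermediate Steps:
N(g, E) = 34/(3*(E + g)) (N(g, E) = ((96 - 62)/(g + E))/3 = (34/(E + g))/3 = 34/(3*(E + g)))
N(-45, -53) - 4*p = 34/(3*(-53 - 45)) - 4*(-2706) = (34/3)/(-98) + 10824 = (34/3)*(-1/98) + 10824 = -17/147 + 10824 = 1591111/147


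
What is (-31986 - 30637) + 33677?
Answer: -28946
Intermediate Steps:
(-31986 - 30637) + 33677 = -62623 + 33677 = -28946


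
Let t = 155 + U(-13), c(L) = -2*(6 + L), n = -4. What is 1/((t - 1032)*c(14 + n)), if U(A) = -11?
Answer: 1/28416 ≈ 3.5191e-5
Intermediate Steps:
c(L) = -12 - 2*L
t = 144 (t = 155 - 11 = 144)
1/((t - 1032)*c(14 + n)) = 1/((144 - 1032)*(-12 - 2*(14 - 4))) = 1/(-888*(-12 - 2*10)) = 1/(-888*(-12 - 20)) = 1/(-888*(-32)) = 1/28416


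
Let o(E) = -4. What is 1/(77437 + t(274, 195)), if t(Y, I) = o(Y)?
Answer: 1/77433 ≈ 1.2914e-5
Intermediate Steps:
t(Y, I) = -4
1/(77437 + t(274, 195)) = 1/(77437 - 4) = 1/77433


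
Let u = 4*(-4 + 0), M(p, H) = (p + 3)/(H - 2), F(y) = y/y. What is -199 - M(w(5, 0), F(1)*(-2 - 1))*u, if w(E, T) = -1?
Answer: -1027/5 ≈ -205.40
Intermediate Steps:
F(y) = 1
M(p, H) = (3 + p)/(-2 + H)
u = -16 (u = 4*(-4) = -16)
-199 - M(w(5, 0), F(1)*(-2 - 1))*u = -199 - (3 - 1)/(-2 + 1*(-2 - 1))*(-16) = -199 - 2/(-2 + 1*(-3))*(-16) = -199 - 2/(-2 - 3)*(-16) = -199 - 2/(-5)*(-16) = -199 - (-⅕*2)*(-16) = -199 - (-2)*(-16)/5 = -199 - 1*32/5 = -199 - 32/5 = -1027/5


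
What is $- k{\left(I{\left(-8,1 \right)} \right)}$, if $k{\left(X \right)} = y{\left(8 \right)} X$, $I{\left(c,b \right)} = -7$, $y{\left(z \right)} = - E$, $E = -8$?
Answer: $56$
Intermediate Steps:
$y{\left(z \right)} = 8$ ($y{\left(z \right)} = \left(-1\right) \left(-8\right) = 8$)
$k{\left(X \right)} = 8 X$
$- k{\left(I{\left(-8,1 \right)} \right)} = - 8 \left(-7\right) = \left(-1\right) \left(-56\right) = 56$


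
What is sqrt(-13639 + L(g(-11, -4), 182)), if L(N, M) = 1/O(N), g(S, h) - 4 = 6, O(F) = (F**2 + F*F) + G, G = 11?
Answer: 2*I*sqrt(151805427)/211 ≈ 116.79*I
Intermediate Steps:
O(F) = 11 + 2*F**2 (O(F) = (F**2 + F*F) + 11 = (F**2 + F**2) + 11 = 2*F**2 + 11 = 11 + 2*F**2)
g(S, h) = 10 (g(S, h) = 4 + 6 = 10)
L(N, M) = 1/(11 + 2*N**2)
sqrt(-13639 + L(g(-11, -4), 182)) = sqrt(-13639 + 1/(11 + 2*10**2)) = sqrt(-13639 + 1/(11 + 2*100)) = sqrt(-13639 + 1/(11 + 200)) = sqrt(-13639 + 1/211) = sqrt(-2877828/211) = 2*I*sqrt(151805427)/211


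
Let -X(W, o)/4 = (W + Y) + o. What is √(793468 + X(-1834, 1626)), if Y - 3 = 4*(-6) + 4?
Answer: 16*√3103 ≈ 891.27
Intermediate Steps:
Y = -17 (Y = 3 + (4*(-6) + 4) = 3 + (-24 + 4) = 3 - 20 = -17)
X(W, o) = 68 - 4*W - 4*o (X(W, o) = -4*((W - 17) + o) = -4*((-17 + W) + o) = -4*(-17 + W + o) = 68 - 4*W - 4*o)
√(793468 + X(-1834, 1626)) = √(793468 + (68 - 4*(-1834) - 4*1626)) = √(793468 + (68 + 7336 - 6504)) = √(793468 + 900) = √794368 = 16*√3103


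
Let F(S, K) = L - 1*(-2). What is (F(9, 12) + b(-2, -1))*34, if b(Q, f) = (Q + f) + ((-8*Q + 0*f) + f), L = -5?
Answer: 306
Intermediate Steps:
F(S, K) = -3 (F(S, K) = -5 - 1*(-2) = -5 + 2 = -3)
b(Q, f) = -7*Q + 2*f (b(Q, f) = (Q + f) + ((-8*Q + 0) + f) = (Q + f) + (-8*Q + f) = (Q + f) + (f - 8*Q) = -7*Q + 2*f)
(F(9, 12) + b(-2, -1))*34 = (-3 + (-7*(-2) + 2*(-1)))*34 = (-3 + (14 - 2))*34 = (-3 + 12)*34 = 9*34 = 306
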